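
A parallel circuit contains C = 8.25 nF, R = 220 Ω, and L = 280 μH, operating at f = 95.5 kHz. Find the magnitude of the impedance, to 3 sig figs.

ω = 2πf = 600000 rad/s
X_L = ωL = 168 Ω
X_C = 1/(ωC) = 202 Ω
Parallel: admittances add. Y = 1/R + 1/(jωL) + jωC
Y = (0.00455 − j0.00100) S
|Y| = 0.00465 S → |Z| = 1/|Y| = 215 Ω, ∠Z = −∠Y = 12.4°

215 Ω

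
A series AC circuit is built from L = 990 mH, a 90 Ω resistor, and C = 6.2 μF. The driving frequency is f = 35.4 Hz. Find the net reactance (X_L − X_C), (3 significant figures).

ω = 2πf = 222.4 rad/s
X_L = ωL = 220 Ω
X_C = 1/(ωC) = 725 Ω
X = 220 − 725 = -505 Ω

-505 Ω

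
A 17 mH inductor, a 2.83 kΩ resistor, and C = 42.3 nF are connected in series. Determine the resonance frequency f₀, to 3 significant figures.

5.94 kHz

ω₀ = 1/√(LC) = 1/√(0.017 × 4.23e-08) = 37290 rad/s
f₀ = ω₀/(2π) = 5.94 kHz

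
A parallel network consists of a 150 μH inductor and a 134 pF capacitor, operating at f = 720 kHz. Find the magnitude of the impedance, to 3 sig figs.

1150 Ω

ω = 2πf = 4.524e+06 rad/s
X_L = ωL = 679 Ω
X_C = 1/(ωC) = 1650 Ω
Parallel: admittances add. Y = 1/(jωL) + jωC
Y = (0 − j0.000867) S
|Y| = 0.000867 S → |Z| = 1/|Y| = 1150 Ω, ∠Z = −∠Y = 90.0°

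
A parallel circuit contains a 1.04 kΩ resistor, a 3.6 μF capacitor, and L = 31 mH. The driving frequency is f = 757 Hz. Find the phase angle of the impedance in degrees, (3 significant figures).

-84.7°

ω = 2πf = 4756 rad/s
X_L = ωL = 147 Ω
X_C = 1/(ωC) = 58.4 Ω
Parallel: admittances add. Y = 1/R + 1/(jωL) + jωC
Y = (0.000962 + j0.0103) S
|Y| = 0.0104 S → |Z| = 1/|Y| = 96.3 Ω, ∠Z = −∠Y = -84.7°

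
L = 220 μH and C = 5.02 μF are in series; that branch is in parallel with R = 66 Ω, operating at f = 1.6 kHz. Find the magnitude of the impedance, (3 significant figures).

ω = 2πf = 10050 rad/s
X_L = ωL = 2.21 Ω
X_C = 1/(ωC) = 19.8 Ω
Branch 1: Z₁ = R = 66.0 Ω
Branch 2 (series LC): Z₂ = j(X_L − X_C) = −j17.6 Ω
Parallel: Z = Z₁Z₂/(Z₁+Z₂), |Z| = 17.0 Ω, ∠Z = -75.1°

17.0 Ω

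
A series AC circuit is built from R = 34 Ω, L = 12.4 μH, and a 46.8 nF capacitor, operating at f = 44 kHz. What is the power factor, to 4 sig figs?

ω = 2πf = 276500 rad/s
X_L = ωL = 3.428 Ω
X_C = 1/(ωC) = 77.29 Ω
Net reactance X = X_L − X_C = -73.86 Ω
Z = 34.00 − j73.86 Ω
|Z| = √(34.00² + 73.86²) = 81.31 Ω
∠Z = arctan(-73.86/34.00) = -65.28°
cos φ = cos(-65.28°) = 0.4181

0.4181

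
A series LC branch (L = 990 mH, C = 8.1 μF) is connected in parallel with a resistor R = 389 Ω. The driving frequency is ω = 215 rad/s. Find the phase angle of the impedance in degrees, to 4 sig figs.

X_L = ωL = 212.8 Ω
X_C = 1/(ωC) = 574.2 Ω
Branch 1: Z₁ = R = 389.0 Ω
Branch 2 (series LC): Z₂ = j(X_L − X_C) = −j361.4 Ω
Parallel: Z = Z₁Z₂/(Z₁+Z₂), |Z| = 264.8 Ω, ∠Z = -47.11°

-47.11°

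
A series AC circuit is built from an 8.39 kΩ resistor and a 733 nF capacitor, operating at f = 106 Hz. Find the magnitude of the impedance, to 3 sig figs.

ω = 2πf = 666.0 rad/s
X_C = 1/(ωC) = 2050 Ω
Z = 8390 − j2050 Ω
|Z| = √(8390² + 2050²) = 8640 Ω

8640 Ω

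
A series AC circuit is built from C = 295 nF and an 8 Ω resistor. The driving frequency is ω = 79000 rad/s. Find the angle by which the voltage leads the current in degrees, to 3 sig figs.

X_C = 1/(ωC) = 42.9 Ω
Z = 8.00 − j42.9 Ω
|Z| = √(8.00² + 42.9²) = 43.6 Ω
∠Z = arctan(-42.9/8.00) = -79.4°

-79.4°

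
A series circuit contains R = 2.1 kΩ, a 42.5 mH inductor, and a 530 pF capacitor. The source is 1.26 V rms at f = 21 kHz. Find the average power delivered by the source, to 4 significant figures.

41.70 μW

ω = 2πf = 131900 rad/s
X_L = ωL = 5608 Ω
X_C = 1/(ωC) = 14300 Ω
Net reactance X = X_L − X_C = -8692 Ω
Z = 2100 − j8692 Ω
|Z| = √(2100² + 8692²) = 8942 Ω
∠Z = arctan(-8692/2100) = -76.42°
I = V/|Z| = 140.9 μA
P = VI cos φ = 1.26 × 0.0001409 × cos(-76.42°) = 41.70 μW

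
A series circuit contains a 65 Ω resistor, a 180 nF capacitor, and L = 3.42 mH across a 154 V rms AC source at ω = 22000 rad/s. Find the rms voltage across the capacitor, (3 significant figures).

X_L = ωL = 75.2 Ω
X_C = 1/(ωC) = 253 Ω
Net reactance X = X_L − X_C = -177 Ω
Z = 65.0 − j177 Ω
|Z| = √(65.0² + 177²) = 189 Ω
I = V/|Z| = 816 mA
V_C = I·|Z_C| = 0.816 × 253 = 206 V

206 V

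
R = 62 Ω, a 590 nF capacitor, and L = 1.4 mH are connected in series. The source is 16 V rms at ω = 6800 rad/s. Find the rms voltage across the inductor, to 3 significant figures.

X_L = ωL = 9.52 Ω
X_C = 1/(ωC) = 249 Ω
Net reactance X = X_L − X_C = -240 Ω
Z = 62.0 − j240 Ω
|Z| = √(62.0² + 240²) = 248 Ω
I = V/|Z| = 64.6 mA
V_L = I·|Z_L| = 0.0646 × 9.52 = 0.615 V

0.615 V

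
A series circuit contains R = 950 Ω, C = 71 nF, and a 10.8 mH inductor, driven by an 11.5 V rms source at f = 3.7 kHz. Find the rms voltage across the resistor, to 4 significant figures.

10.77 V

ω = 2πf = 23250 rad/s
X_L = ωL = 251.1 Ω
X_C = 1/(ωC) = 605.8 Ω
Net reactance X = X_L − X_C = -354.8 Ω
Z = 950.0 − j354.8 Ω
|Z| = √(950.0² + 354.8²) = 1014 Ω
I = V/|Z| = 11.34 mA
V_R = I·|Z_R| = 0.01134 × 950.0 = 10.77 V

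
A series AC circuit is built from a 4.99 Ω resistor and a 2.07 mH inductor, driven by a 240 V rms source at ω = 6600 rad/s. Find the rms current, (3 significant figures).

16.5 A

X_L = ωL = 13.7 Ω
Z = 4.99 + j13.7 Ω
|Z| = √(4.99² + 13.7²) = 14.5 Ω
I = V/|Z| = 240/14.5 = 16.5 A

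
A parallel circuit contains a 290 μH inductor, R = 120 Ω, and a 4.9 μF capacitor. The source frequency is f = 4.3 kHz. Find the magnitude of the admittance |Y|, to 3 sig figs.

ω = 2πf = 27020 rad/s
X_L = ωL = 7.84 Ω
X_C = 1/(ωC) = 7.55 Ω
Parallel: admittances add. Y = 1/R + 1/(jωL) + jωC
Y = (0.00833 + j0.00476) S
|Y| = 0.00960 S → |Z| = 1/|Y| = 104 Ω, ∠Z = −∠Y = -29.7°

9.60 mS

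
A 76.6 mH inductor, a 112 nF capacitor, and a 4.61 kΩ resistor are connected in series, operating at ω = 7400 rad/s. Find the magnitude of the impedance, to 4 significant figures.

4654 Ω

X_L = ωL = 566.8 Ω
X_C = 1/(ωC) = 1207 Ω
Net reactance X = X_L − X_C = -639.7 Ω
Z = 4610 − j639.7 Ω
|Z| = √(4610² + 639.7²) = 4654 Ω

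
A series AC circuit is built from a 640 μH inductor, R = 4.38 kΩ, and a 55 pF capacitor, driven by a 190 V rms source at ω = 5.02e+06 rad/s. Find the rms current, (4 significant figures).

43.19 mA

X_L = ωL = 3213 Ω
X_C = 1/(ωC) = 3622 Ω
Net reactance X = X_L − X_C = -409.1 Ω
Z = 4380 − j409.1 Ω
|Z| = √(4380² + 409.1²) = 4399 Ω
I = V/|Z| = 190/4399 = 43.19 mA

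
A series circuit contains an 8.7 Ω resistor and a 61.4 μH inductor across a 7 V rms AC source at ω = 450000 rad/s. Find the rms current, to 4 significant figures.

241.7 mA

X_L = ωL = 27.63 Ω
Z = 8.700 + j27.63 Ω
|Z| = √(8.700² + 27.63²) = 28.97 Ω
I = V/|Z| = 7/28.97 = 241.7 mA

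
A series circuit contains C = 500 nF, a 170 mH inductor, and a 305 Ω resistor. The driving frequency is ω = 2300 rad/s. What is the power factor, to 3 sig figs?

X_L = ωL = 391 Ω
X_C = 1/(ωC) = 870 Ω
Net reactance X = X_L − X_C = -479 Ω
Z = 305 − j479 Ω
|Z| = √(305² + 479²) = 567 Ω
∠Z = arctan(-479/305) = -57.5°
cos φ = cos(-57.5°) = 0.537

0.537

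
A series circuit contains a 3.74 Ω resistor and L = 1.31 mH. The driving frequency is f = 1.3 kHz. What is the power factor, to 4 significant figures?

0.3300

ω = 2πf = 8168 rad/s
X_L = ωL = 10.70 Ω
Z = 3.740 + j10.70 Ω
|Z| = √(3.740² + 10.70²) = 11.34 Ω
∠Z = arctan(10.70/3.740) = 70.73°
cos φ = cos(70.73°) = 0.3300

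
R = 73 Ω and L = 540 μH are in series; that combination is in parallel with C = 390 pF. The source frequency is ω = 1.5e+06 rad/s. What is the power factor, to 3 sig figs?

0.170

X_L = ωL = 810 Ω
X_C = 1/(ωC) = 1710 Ω
Branch 1 (R+jX_L): Z₁ = 73.0 + j810 Ω, |Z₁| = 813 Ω
Branch 2 (−jX_C): Z₂ = −j1710 Ω
Parallel: Z = Z₁Z₂/(Z₁+Z₂), |Z| = 1540 Ω, ∠Z = 80.2°
cos φ = cos(80.2°) = 0.170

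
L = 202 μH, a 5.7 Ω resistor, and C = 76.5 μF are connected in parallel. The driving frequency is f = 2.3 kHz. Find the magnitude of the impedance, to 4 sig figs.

ω = 2πf = 14450 rad/s
X_L = ωL = 2.919 Ω
X_C = 1/(ωC) = 0.9045 Ω
Parallel: admittances add. Y = 1/R + 1/(jωL) + jωC
Y = (0.1754 + j0.7630) S
|Y| = 0.7829 S → |Z| = 1/|Y| = 1.277 Ω, ∠Z = −∠Y = -77.05°

1.277 Ω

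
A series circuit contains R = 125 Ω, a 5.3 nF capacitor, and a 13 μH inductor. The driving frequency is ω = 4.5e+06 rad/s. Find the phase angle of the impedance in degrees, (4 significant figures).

7.552°

X_L = ωL = 58.50 Ω
X_C = 1/(ωC) = 41.93 Ω
Net reactance X = X_L − X_C = 16.57 Ω
Z = 125.0 + j16.57 Ω
|Z| = √(125.0² + 16.57²) = 126.1 Ω
∠Z = arctan(16.57/125.0) = 7.552°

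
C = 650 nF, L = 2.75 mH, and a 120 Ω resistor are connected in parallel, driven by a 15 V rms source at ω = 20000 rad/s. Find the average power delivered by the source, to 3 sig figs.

1.88 W

X_L = ωL = 55.0 Ω
X_C = 1/(ωC) = 76.9 Ω
Parallel: admittances add. Y = 1/R + 1/(jωL) + jωC
Y = (0.00833 − j0.00518) S
|Y| = 0.00981 S → |Z| = 1/|Y| = 102 Ω, ∠Z = −∠Y = 31.9°
I = V/|Z| = 147 mA
P = VI cos φ = 15 × 0.147 × cos(31.9°) = 1.88 W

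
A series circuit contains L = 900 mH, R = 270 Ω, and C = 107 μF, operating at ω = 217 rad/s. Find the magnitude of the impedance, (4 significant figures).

X_L = ωL = 195.3 Ω
X_C = 1/(ωC) = 43.07 Ω
Net reactance X = X_L − X_C = 152.2 Ω
Z = 270.0 + j152.2 Ω
|Z| = √(270.0² + 152.2²) = 310.0 Ω

310.0 Ω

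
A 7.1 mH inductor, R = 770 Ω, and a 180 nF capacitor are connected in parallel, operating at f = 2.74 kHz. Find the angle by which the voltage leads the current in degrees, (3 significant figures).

75.7°

ω = 2πf = 17220 rad/s
X_L = ωL = 122 Ω
X_C = 1/(ωC) = 323 Ω
Parallel: admittances add. Y = 1/R + 1/(jωL) + jωC
Y = (0.00130 − j0.00508) S
|Y| = 0.00525 S → |Z| = 1/|Y| = 191 Ω, ∠Z = −∠Y = 75.7°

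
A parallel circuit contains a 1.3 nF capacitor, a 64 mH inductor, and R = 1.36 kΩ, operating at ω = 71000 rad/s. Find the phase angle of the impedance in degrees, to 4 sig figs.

X_L = ωL = 4544 Ω
X_C = 1/(ωC) = 10830 Ω
Parallel: admittances add. Y = 1/R + 1/(jωL) + jωC
Y = (0.0007353 − j0.0001278) S
|Y| = 0.0007463 S → |Z| = 1/|Y| = 1340 Ω, ∠Z = −∠Y = 9.858°

9.858°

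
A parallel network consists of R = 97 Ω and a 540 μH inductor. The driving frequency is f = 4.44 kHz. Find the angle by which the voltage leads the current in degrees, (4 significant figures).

ω = 2πf = 27900 rad/s
X_L = ωL = 15.06 Ω
Parallel: admittances add. Y = 1/R + 1/(jωL)
Y = (0.01031 − j0.06638) S
|Y| = 0.06718 S → |Z| = 1/|Y| = 14.89 Ω, ∠Z = −∠Y = 81.17°

81.17°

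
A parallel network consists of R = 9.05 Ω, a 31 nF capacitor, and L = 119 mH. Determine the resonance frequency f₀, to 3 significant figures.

2.62 kHz

ω₀ = 1/√(LC) = 1/√(0.119 × 3.1e-08) = 16460 rad/s
f₀ = ω₀/(2π) = 2.62 kHz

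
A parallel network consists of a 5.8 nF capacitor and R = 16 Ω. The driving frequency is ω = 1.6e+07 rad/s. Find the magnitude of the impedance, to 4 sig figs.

X_C = 1/(ωC) = 10.78 Ω
Parallel: admittances add. Y = 1/R + jωC
Y = (0.06250 + j0.09280) S
|Y| = 0.1119 S → |Z| = 1/|Y| = 8.938 Ω, ∠Z = −∠Y = -56.04°

8.938 Ω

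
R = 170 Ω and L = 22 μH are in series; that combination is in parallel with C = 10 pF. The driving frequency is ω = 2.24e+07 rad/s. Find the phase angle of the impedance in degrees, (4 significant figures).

68.52°

X_L = ωL = 492.8 Ω
X_C = 1/(ωC) = 4464 Ω
Branch 1 (R+jX_L): Z₁ = 170.0 + j492.8 Ω, |Z₁| = 521.3 Ω
Branch 2 (−jX_C): Z₂ = −j4464 Ω
Parallel: Z = Z₁Z₂/(Z₁+Z₂), |Z| = 585.4 Ω, ∠Z = 68.52°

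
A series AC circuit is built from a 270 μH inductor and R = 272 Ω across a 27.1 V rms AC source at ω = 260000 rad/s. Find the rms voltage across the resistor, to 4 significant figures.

X_L = ωL = 70.20 Ω
Z = 272.0 + j70.20 Ω
|Z| = √(272.0² + 70.20²) = 280.9 Ω
I = V/|Z| = 96.47 mA
V_R = I·|Z_R| = 0.09647 × 272.0 = 26.24 V

26.24 V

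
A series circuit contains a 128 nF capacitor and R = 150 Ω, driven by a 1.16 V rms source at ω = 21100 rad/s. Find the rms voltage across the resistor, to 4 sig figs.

0.4356 V

X_C = 1/(ωC) = 370.3 Ω
Z = 150.0 − j370.3 Ω
|Z| = √(150.0² + 370.3²) = 399.5 Ω
I = V/|Z| = 2.904 mA
V_R = I·|Z_R| = 0.002904 × 150.0 = 0.4356 V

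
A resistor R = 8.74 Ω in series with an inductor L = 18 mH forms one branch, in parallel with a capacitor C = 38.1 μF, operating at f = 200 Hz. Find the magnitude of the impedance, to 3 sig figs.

ω = 2πf = 1257 rad/s
X_L = ωL = 22.6 Ω
X_C = 1/(ωC) = 20.9 Ω
Branch 1 (R+jX_L): Z₁ = 8.74 + j22.6 Ω, |Z₁| = 24.2 Ω
Branch 2 (−jX_C): Z₂ = −j20.9 Ω
Parallel: Z = Z₁Z₂/(Z₁+Z₂), |Z| = 56.8 Ω, ∠Z = -32.3°

56.8 Ω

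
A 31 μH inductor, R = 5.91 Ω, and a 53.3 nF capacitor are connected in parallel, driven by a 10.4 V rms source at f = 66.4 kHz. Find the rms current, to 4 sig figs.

ω = 2πf = 417200 rad/s
X_L = ωL = 12.93 Ω
X_C = 1/(ωC) = 44.97 Ω
Parallel: admittances add. Y = 1/R + 1/(jωL) + jωC
Y = (0.1692 − j0.05508) S
|Y| = 0.1779 S → |Z| = 1/|Y| = 5.620 Ω, ∠Z = −∠Y = 18.03°
I = V/|Z| = 10.4/5.620 = 1.851 A

1.851 A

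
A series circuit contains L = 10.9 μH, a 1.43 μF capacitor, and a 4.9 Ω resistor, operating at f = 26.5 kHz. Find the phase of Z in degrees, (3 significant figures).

-26.0°

ω = 2πf = 166500 rad/s
X_L = ωL = 1.81 Ω
X_C = 1/(ωC) = 4.20 Ω
Net reactance X = X_L − X_C = -2.38 Ω
Z = 4.90 − j2.38 Ω
|Z| = √(4.90² + 2.38²) = 5.45 Ω
∠Z = arctan(-2.38/4.90) = -26.0°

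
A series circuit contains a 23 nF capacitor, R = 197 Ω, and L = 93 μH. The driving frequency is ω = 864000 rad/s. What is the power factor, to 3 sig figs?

0.989

X_L = ωL = 80.4 Ω
X_C = 1/(ωC) = 50.3 Ω
Net reactance X = X_L − X_C = 30.0 Ω
Z = 197 + j30.0 Ω
|Z| = √(197² + 30.0²) = 199 Ω
∠Z = arctan(30.0/197) = 8.67°
cos φ = cos(8.67°) = 0.989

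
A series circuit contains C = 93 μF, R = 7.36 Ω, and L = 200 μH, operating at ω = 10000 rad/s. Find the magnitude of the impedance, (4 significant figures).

X_L = ωL = 2.000 Ω
X_C = 1/(ωC) = 1.075 Ω
Net reactance X = X_L − X_C = 0.9247 Ω
Z = 7.360 + j0.9247 Ω
|Z| = √(7.360² + 0.9247²) = 7.418 Ω

7.418 Ω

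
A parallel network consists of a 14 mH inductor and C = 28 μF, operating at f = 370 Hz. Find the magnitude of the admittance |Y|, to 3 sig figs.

ω = 2πf = 2325 rad/s
X_L = ωL = 32.5 Ω
X_C = 1/(ωC) = 15.4 Ω
Parallel: admittances add. Y = 1/(jωL) + jωC
Y = (0 + j0.0344) S
|Y| = 0.0344 S → |Z| = 1/|Y| = 29.1 Ω, ∠Z = −∠Y = -90.0°

34.4 mS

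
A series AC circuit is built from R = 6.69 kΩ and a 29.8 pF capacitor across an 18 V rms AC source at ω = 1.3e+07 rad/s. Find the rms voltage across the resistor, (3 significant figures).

X_C = 1/(ωC) = 2580 Ω
Z = 6690 − j2580 Ω
|Z| = √(6690² + 2580²) = 7170 Ω
I = V/|Z| = 2.51 mA
V_R = I·|Z_R| = 0.00251 × 6690 = 16.8 V

16.8 V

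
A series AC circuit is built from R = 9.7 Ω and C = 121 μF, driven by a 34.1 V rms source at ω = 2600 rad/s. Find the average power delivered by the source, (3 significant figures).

X_C = 1/(ωC) = 3.18 Ω
Z = 9.70 − j3.18 Ω
|Z| = √(9.70² + 3.18²) = 10.2 Ω
∠Z = arctan(-3.18/9.70) = -18.1°
I = V/|Z| = 3.34 A
P = VI cos φ = 34.1 × 3.34 × cos(-18.1°) = 108 W

108 W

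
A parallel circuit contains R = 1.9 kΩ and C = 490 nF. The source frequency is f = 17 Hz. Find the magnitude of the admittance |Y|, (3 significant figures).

ω = 2πf = 106.8 rad/s
X_C = 1/(ωC) = 19100 Ω
Parallel: admittances add. Y = 1/R + jωC
Y = (0.000526 + j5.23e-05) S
|Y| = 0.000529 S → |Z| = 1/|Y| = 1890 Ω, ∠Z = −∠Y = -5.68°

529 μS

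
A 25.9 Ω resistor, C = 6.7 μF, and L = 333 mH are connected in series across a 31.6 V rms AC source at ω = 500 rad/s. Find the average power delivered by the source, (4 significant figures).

1.429 W

X_L = ωL = 166.5 Ω
X_C = 1/(ωC) = 298.5 Ω
Net reactance X = X_L − X_C = -132.0 Ω
Z = 25.90 − j132.0 Ω
|Z| = √(25.90² + 132.0²) = 134.5 Ω
∠Z = arctan(-132.0/25.90) = -78.90°
I = V/|Z| = 234.9 mA
P = VI cos φ = 31.6 × 0.2349 × cos(-78.90°) = 1.429 W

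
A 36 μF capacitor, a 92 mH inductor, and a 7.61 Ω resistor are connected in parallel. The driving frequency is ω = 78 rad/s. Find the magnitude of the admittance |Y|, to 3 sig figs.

X_L = ωL = 7.18 Ω
X_C = 1/(ωC) = 356 Ω
Parallel: admittances add. Y = 1/R + 1/(jωL) + jωC
Y = (0.131 − j0.137) S
|Y| = 0.190 S → |Z| = 1/|Y| = 5.28 Ω, ∠Z = −∠Y = 46.1°

190 mS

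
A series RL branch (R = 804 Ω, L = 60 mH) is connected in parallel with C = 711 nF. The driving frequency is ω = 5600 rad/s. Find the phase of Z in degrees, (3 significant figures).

X_L = ωL = 336 Ω
X_C = 1/(ωC) = 251 Ω
Branch 1 (R+jX_L): Z₁ = 804 + j336 Ω, |Z₁| = 871 Ω
Branch 2 (−jX_C): Z₂ = −j251 Ω
Parallel: Z = Z₁Z₂/(Z₁+Z₂), |Z| = 271 Ω, ∠Z = -73.3°

-73.3°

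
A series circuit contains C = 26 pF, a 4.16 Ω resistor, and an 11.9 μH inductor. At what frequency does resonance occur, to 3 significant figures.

9.05 MHz

ω₀ = 1/√(LC) = 1/√(1.19e-05 × 2.6e-11) = 5.685e+07 rad/s
f₀ = ω₀/(2π) = 9.05 MHz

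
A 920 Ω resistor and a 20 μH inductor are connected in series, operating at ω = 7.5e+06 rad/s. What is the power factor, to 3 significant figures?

X_L = ωL = 150 Ω
Z = 920 + j150 Ω
|Z| = √(920² + 150²) = 932 Ω
∠Z = arctan(150/920) = 9.26°
cos φ = cos(9.26°) = 0.987

0.987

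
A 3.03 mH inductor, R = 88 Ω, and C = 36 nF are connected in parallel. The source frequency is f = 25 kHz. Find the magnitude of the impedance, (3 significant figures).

ω = 2πf = 157100 rad/s
X_L = ωL = 476 Ω
X_C = 1/(ωC) = 177 Ω
Parallel: admittances add. Y = 1/R + 1/(jωL) + jωC
Y = (0.0114 + j0.00355) S
|Y| = 0.0119 S → |Z| = 1/|Y| = 84.0 Ω, ∠Z = −∠Y = -17.4°

84.0 Ω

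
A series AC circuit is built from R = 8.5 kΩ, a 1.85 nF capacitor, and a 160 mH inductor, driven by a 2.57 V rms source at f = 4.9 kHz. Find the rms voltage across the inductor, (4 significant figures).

0.8315 V

ω = 2πf = 30790 rad/s
X_L = ωL = 4926 Ω
X_C = 1/(ωC) = 17560 Ω
Net reactance X = X_L − X_C = -12630 Ω
Z = 8500 − j12630 Ω
|Z| = √(8500² + 12630²) = 15220 Ω
I = V/|Z| = 168.8 μA
V_L = I·|Z_L| = 0.0001688 × 4926 = 0.8315 V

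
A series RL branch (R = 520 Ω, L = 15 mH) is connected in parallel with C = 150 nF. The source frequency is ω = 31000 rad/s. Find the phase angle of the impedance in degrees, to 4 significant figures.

-73.87°

X_L = ωL = 465.0 Ω
X_C = 1/(ωC) = 215.1 Ω
Branch 1 (R+jX_L): Z₁ = 520.0 + j465.0 Ω, |Z₁| = 697.6 Ω
Branch 2 (−jX_C): Z₂ = −j215.1 Ω
Parallel: Z = Z₁Z₂/(Z₁+Z₂), |Z| = 260.0 Ω, ∠Z = -73.87°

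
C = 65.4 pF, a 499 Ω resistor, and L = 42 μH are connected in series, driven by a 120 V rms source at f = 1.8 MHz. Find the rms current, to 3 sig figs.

119 mA

ω = 2πf = 1.131e+07 rad/s
X_L = ωL = 475 Ω
X_C = 1/(ωC) = 1350 Ω
Net reactance X = X_L − X_C = -877 Ω
Z = 499 − j877 Ω
|Z| = √(499² + 877²) = 1010 Ω
I = V/|Z| = 120/1010 = 119 mA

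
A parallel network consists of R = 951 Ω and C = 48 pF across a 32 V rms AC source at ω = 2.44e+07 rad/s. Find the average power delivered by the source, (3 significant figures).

X_C = 1/(ωC) = 854 Ω
Parallel: admittances add. Y = 1/R + jωC
Y = (0.00105 + j0.00117) S
|Y| = 0.00157 S → |Z| = 1/|Y| = 635 Ω, ∠Z = −∠Y = -48.1°
I = V/|Z| = 50.4 mA
P = VI cos φ = 32 × 0.0504 × cos(-48.1°) = 1.08 W

1.08 W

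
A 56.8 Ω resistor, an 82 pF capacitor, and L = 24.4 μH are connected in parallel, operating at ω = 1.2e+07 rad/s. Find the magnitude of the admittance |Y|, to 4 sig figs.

17.77 mS

X_L = ωL = 292.8 Ω
X_C = 1/(ωC) = 1016 Ω
Parallel: admittances add. Y = 1/R + 1/(jωL) + jωC
Y = (0.01761 − j0.002431) S
|Y| = 0.01777 S → |Z| = 1/|Y| = 56.27 Ω, ∠Z = −∠Y = 7.863°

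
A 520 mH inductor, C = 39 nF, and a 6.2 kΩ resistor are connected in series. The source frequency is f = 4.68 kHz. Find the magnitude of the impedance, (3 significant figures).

ω = 2πf = 29410 rad/s
X_L = ωL = 15300 Ω
X_C = 1/(ωC) = 872 Ω
Net reactance X = X_L − X_C = 14400 Ω
Z = 6200 + j14400 Ω
|Z| = √(6200² + 14400²) = 15700 Ω

15700 Ω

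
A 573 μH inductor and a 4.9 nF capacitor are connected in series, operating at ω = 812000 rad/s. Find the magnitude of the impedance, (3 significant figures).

X_L = ωL = 465 Ω
X_C = 1/(ωC) = 251 Ω
Net reactance X = X_L − X_C = 214 Ω
Z = j214 Ω
|Z| = √(0² + 214²) = 214 Ω

214 Ω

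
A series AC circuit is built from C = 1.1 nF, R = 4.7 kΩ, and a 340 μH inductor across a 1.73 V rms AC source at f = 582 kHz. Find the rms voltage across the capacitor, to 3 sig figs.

0.0895 V

ω = 2πf = 3.657e+06 rad/s
X_L = ωL = 1240 Ω
X_C = 1/(ωC) = 249 Ω
Net reactance X = X_L − X_C = 995 Ω
Z = 4700 + j995 Ω
|Z| = √(4700² + 995²) = 4800 Ω
I = V/|Z| = 360 μA
V_C = I·|Z_C| = 0.000360 × 249 = 0.0895 V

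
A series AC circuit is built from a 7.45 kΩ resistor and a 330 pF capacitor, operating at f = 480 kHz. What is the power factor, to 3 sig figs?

0.991

ω = 2πf = 3.016e+06 rad/s
X_C = 1/(ωC) = 1000 Ω
Z = 7450 − j1000 Ω
|Z| = √(7450² + 1000²) = 7520 Ω
∠Z = arctan(-1000/7450) = -7.68°
cos φ = cos(-7.68°) = 0.991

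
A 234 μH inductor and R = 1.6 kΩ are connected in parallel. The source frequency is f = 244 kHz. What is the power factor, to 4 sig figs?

ω = 2πf = 1.533e+06 rad/s
X_L = ωL = 358.7 Ω
Parallel: admittances add. Y = 1/R + 1/(jωL)
Y = (0.0006250 − j0.002787) S
|Y| = 0.002857 S → |Z| = 1/|Y| = 350.1 Ω, ∠Z = −∠Y = 77.36°
cos φ = cos(77.36°) = 0.2188

0.2188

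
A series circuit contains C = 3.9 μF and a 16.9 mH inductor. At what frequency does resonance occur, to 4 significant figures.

619.9 Hz

ω₀ = 1/√(LC) = 1/√(0.0169 × 3.9e-06) = 3895 rad/s
f₀ = ω₀/(2π) = 619.9 Hz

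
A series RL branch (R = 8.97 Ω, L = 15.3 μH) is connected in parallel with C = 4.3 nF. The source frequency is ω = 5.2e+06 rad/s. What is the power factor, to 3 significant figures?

0.139

X_L = ωL = 79.6 Ω
X_C = 1/(ωC) = 44.7 Ω
Branch 1 (R+jX_L): Z₁ = 8.97 + j79.6 Ω, |Z₁| = 80.1 Ω
Branch 2 (−jX_C): Z₂ = −j44.7 Ω
Parallel: Z = Z₁Z₂/(Z₁+Z₂), |Z| = 99.5 Ω, ∠Z = -82.0°
cos φ = cos(-82.0°) = 0.139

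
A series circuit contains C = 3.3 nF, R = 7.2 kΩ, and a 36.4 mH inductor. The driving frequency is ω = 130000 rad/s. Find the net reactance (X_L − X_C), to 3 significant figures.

2400 Ω

X_L = ωL = 4730 Ω
X_C = 1/(ωC) = 2330 Ω
X = 4730 − 2330 = 2400 Ω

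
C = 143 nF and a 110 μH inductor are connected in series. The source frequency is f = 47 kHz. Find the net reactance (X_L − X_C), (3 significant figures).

ω = 2πf = 295300 rad/s
X_L = ωL = 32.5 Ω
X_C = 1/(ωC) = 23.7 Ω
X = 32.5 − 23.7 = 8.80 Ω

8.80 Ω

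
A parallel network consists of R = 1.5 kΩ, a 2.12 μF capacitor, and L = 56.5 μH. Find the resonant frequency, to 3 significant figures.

ω₀ = 1/√(LC) = 1/√(5.65e-05 × 2.12e-06) = 91370 rad/s
f₀ = ω₀/(2π) = 14.5 kHz

14.5 kHz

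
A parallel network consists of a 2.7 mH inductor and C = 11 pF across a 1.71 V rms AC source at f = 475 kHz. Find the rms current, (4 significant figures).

ω = 2πf = 2.985e+06 rad/s
X_L = ωL = 8058 Ω
X_C = 1/(ωC) = 30460 Ω
Parallel: admittances add. Y = 1/(jωL) + jωC
Y = (0 − j9.127e-05) S
|Y| = 9.127e-05 S → |Z| = 1/|Y| = 10960 Ω, ∠Z = −∠Y = 90.00°
I = V/|Z| = 1.71/10960 = 156.1 μA

156.1 μA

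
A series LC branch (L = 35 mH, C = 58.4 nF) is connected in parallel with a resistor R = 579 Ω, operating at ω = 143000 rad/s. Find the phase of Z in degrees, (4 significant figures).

X_L = ωL = 5005 Ω
X_C = 1/(ωC) = 119.7 Ω
Branch 1: Z₁ = R = 579.0 Ω
Branch 2 (series LC): Z₂ = j(X_L − X_C) = j4885 Ω
Parallel: Z = Z₁Z₂/(Z₁+Z₂), |Z| = 575.0 Ω, ∠Z = 6.759°

6.759°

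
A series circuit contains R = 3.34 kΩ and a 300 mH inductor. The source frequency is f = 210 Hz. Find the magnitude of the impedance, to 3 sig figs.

ω = 2πf = 1319 rad/s
X_L = ωL = 396 Ω
Z = 3340 + j396 Ω
|Z| = √(3340² + 396²) = 3360 Ω

3360 Ω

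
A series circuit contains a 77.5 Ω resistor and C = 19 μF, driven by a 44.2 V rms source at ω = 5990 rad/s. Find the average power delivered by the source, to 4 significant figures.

X_C = 1/(ωC) = 8.787 Ω
Z = 77.50 − j8.787 Ω
|Z| = √(77.50² + 8.787²) = 78.00 Ω
∠Z = arctan(-8.787/77.50) = -6.468°
I = V/|Z| = 566.7 mA
P = VI cos φ = 44.2 × 0.5667 × cos(-6.468°) = 24.89 W

24.89 W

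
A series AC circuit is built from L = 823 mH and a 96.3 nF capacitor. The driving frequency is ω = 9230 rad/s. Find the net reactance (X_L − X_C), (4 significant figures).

6471 Ω

X_L = ωL = 7596 Ω
X_C = 1/(ωC) = 1125 Ω
X = 7596 − 1125 = 6471 Ω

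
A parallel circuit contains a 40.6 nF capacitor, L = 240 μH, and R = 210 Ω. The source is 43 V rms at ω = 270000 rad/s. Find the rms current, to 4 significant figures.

X_L = ωL = 64.80 Ω
X_C = 1/(ωC) = 91.22 Ω
Parallel: admittances add. Y = 1/R + 1/(jωL) + jωC
Y = (0.004762 − j0.004470) S
|Y| = 0.006531 S → |Z| = 1/|Y| = 153.1 Ω, ∠Z = −∠Y = 43.19°
I = V/|Z| = 43/153.1 = 280.8 mA

280.8 mA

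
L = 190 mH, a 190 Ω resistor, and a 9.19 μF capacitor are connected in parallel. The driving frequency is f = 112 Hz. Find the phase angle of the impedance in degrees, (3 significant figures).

ω = 2πf = 703.7 rad/s
X_L = ωL = 134 Ω
X_C = 1/(ωC) = 155 Ω
Parallel: admittances add. Y = 1/R + 1/(jωL) + jωC
Y = (0.00526 − j0.00101) S
|Y| = 0.00536 S → |Z| = 1/|Y| = 187 Ω, ∠Z = −∠Y = 10.9°

10.9°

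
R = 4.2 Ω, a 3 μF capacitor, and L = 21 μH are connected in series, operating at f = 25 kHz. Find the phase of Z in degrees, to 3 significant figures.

15.6°

ω = 2πf = 157100 rad/s
X_L = ωL = 3.30 Ω
X_C = 1/(ωC) = 2.12 Ω
Net reactance X = X_L − X_C = 1.18 Ω
Z = 4.20 + j1.18 Ω
|Z| = √(4.20² + 1.18²) = 4.36 Ω
∠Z = arctan(1.18/4.20) = 15.6°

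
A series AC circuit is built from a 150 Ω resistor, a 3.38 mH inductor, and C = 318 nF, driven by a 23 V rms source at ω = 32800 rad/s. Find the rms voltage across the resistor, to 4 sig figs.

22.89 V

X_L = ωL = 110.9 Ω
X_C = 1/(ωC) = 95.87 Ω
Net reactance X = X_L − X_C = 14.99 Ω
Z = 150.0 + j14.99 Ω
|Z| = √(150.0² + 14.99²) = 150.7 Ω
I = V/|Z| = 152.6 mA
V_R = I·|Z_R| = 0.1526 × 150.0 = 22.89 V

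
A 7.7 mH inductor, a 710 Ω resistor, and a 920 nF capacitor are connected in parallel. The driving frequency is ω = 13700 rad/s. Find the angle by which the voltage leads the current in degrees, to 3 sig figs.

-65.7°

X_L = ωL = 105 Ω
X_C = 1/(ωC) = 79.3 Ω
Parallel: admittances add. Y = 1/R + 1/(jωL) + jωC
Y = (0.00141 + j0.00312) S
|Y| = 0.00343 S → |Z| = 1/|Y| = 292 Ω, ∠Z = −∠Y = -65.7°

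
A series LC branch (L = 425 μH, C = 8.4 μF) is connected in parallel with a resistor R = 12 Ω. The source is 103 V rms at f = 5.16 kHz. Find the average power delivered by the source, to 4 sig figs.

ω = 2πf = 32420 rad/s
X_L = ωL = 13.78 Ω
X_C = 1/(ωC) = 3.672 Ω
Branch 1: Z₁ = R = 12.00 Ω
Branch 2 (series LC): Z₂ = j(X_L − X_C) = j10.11 Ω
Parallel: Z = Z₁Z₂/(Z₁+Z₂), |Z| = 7.730 Ω, ∠Z = 49.89°
I = V/|Z| = 13.32 A
P = VI cos φ = 103 × 13.32 × cos(49.89°) = 884.1 W

884.1 W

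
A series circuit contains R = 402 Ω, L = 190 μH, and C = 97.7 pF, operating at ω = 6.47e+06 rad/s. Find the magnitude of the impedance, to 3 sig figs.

535 Ω

X_L = ωL = 1230 Ω
X_C = 1/(ωC) = 1580 Ω
Net reactance X = X_L − X_C = -353 Ω
Z = 402 − j353 Ω
|Z| = √(402² + 353²) = 535 Ω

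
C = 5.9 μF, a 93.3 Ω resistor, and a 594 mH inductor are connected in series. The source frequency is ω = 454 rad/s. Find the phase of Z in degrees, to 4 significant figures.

-48.01°

X_L = ωL = 269.7 Ω
X_C = 1/(ωC) = 373.3 Ω
Net reactance X = X_L − X_C = -103.7 Ω
Z = 93.30 − j103.7 Ω
|Z| = √(93.30² + 103.7²) = 139.5 Ω
∠Z = arctan(-103.7/93.30) = -48.01°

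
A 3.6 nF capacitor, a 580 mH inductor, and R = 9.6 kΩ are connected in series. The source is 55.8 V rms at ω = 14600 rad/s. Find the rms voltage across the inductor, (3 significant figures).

X_L = ωL = 8470 Ω
X_C = 1/(ωC) = 19000 Ω
Net reactance X = X_L − X_C = -10600 Ω
Z = 9600 − j10600 Ω
|Z| = √(9600² + 10600²) = 14300 Ω
I = V/|Z| = 3.91 mA
V_L = I·|Z_L| = 0.00391 × 8470 = 33.1 V

33.1 V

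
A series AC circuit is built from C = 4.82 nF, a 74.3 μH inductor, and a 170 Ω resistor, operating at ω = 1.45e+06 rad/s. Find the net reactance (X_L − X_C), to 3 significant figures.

-35.3 Ω

X_L = ωL = 108 Ω
X_C = 1/(ωC) = 143 Ω
X = 108 − 143 = -35.3 Ω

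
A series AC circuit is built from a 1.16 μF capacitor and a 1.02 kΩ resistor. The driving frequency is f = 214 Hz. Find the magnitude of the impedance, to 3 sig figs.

1200 Ω

ω = 2πf = 1345 rad/s
X_C = 1/(ωC) = 641 Ω
Z = 1020 − j641 Ω
|Z| = √(1020² + 641²) = 1200 Ω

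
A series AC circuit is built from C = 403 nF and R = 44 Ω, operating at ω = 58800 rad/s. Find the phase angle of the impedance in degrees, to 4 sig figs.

-43.80°

X_C = 1/(ωC) = 42.20 Ω
Z = 44.00 − j42.20 Ω
|Z| = √(44.00² + 42.20²) = 60.97 Ω
∠Z = arctan(-42.20/44.00) = -43.80°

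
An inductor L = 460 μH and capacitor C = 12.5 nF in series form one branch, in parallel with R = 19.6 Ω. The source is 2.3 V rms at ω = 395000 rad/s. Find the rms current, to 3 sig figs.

X_L = ωL = 182 Ω
X_C = 1/(ωC) = 203 Ω
Branch 1: Z₁ = R = 19.6 Ω
Branch 2 (series LC): Z₂ = j(X_L − X_C) = −j20.8 Ω
Parallel: Z = Z₁Z₂/(Z₁+Z₂), |Z| = 14.3 Ω, ∠Z = -43.3°
I = V/|Z| = 2.3/14.3 = 161 mA

161 mA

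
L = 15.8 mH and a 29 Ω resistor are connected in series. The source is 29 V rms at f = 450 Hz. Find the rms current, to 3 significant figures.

544 mA

ω = 2πf = 2827 rad/s
X_L = ωL = 44.7 Ω
Z = 29.0 + j44.7 Ω
|Z| = √(29.0² + 44.7²) = 53.3 Ω
I = V/|Z| = 29/53.3 = 544 mA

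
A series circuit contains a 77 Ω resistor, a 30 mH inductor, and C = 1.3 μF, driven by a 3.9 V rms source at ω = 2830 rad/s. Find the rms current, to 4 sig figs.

X_L = ωL = 84.90 Ω
X_C = 1/(ωC) = 271.8 Ω
Net reactance X = X_L − X_C = -186.9 Ω
Z = 77.00 − j186.9 Ω
|Z| = √(77.00² + 186.9²) = 202.2 Ω
I = V/|Z| = 3.9/202.2 = 19.29 mA

19.29 mA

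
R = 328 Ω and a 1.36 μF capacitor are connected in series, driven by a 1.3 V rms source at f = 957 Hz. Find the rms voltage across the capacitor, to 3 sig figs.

ω = 2πf = 6013 rad/s
X_C = 1/(ωC) = 122 Ω
Z = 328 − j122 Ω
|Z| = √(328² + 122²) = 350 Ω
I = V/|Z| = 3.71 mA
V_C = I·|Z_C| = 0.00371 × 122 = 0.454 V

0.454 V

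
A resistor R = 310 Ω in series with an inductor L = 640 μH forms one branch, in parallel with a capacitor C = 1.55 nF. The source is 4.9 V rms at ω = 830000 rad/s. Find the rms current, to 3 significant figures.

X_L = ωL = 531 Ω
X_C = 1/(ωC) = 777 Ω
Branch 1 (R+jX_L): Z₁ = 310 + j531 Ω, |Z₁| = 615 Ω
Branch 2 (−jX_C): Z₂ = −j777 Ω
Parallel: Z = Z₁Z₂/(Z₁+Z₂), |Z| = 1210 Ω, ∠Z = 8.18°
I = V/|Z| = 4.9/1210 = 4.06 mA

4.06 mA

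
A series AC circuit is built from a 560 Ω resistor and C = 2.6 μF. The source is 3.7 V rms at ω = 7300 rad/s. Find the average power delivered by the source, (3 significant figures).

24.2 mW

X_C = 1/(ωC) = 52.7 Ω
Z = 560 − j52.7 Ω
|Z| = √(560² + 52.7²) = 562 Ω
∠Z = arctan(-52.7/560) = -5.37°
I = V/|Z| = 6.58 mA
P = VI cos φ = 3.7 × 0.00658 × cos(-5.37°) = 24.2 mW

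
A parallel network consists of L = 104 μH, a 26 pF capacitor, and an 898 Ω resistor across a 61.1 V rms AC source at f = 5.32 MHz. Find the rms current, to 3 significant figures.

ω = 2πf = 3.343e+07 rad/s
X_L = ωL = 3480 Ω
X_C = 1/(ωC) = 1150 Ω
Parallel: admittances add. Y = 1/R + 1/(jωL) + jωC
Y = (0.00111 + j0.000581) S
|Y| = 0.00126 S → |Z| = 1/|Y| = 796 Ω, ∠Z = −∠Y = -27.6°
I = V/|Z| = 61.1/796 = 76.8 mA

76.8 mA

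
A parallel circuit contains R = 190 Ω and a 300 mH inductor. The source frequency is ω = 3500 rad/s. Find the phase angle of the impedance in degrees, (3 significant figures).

10.3°

X_L = ωL = 1050 Ω
Parallel: admittances add. Y = 1/R + 1/(jωL)
Y = (0.00526 − j0.000952) S
|Y| = 0.00535 S → |Z| = 1/|Y| = 187 Ω, ∠Z = −∠Y = 10.3°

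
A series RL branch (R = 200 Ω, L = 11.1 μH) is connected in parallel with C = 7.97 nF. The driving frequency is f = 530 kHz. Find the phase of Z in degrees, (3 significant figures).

ω = 2πf = 3.33e+06 rad/s
X_L = ωL = 37.0 Ω
X_C = 1/(ωC) = 37.7 Ω
Branch 1 (R+jX_L): Z₁ = 200 + j37.0 Ω, |Z₁| = 203 Ω
Branch 2 (−jX_C): Z₂ = −j37.7 Ω
Parallel: Z = Z₁Z₂/(Z₁+Z₂), |Z| = 38.3 Ω, ∠Z = -79.3°

-79.3°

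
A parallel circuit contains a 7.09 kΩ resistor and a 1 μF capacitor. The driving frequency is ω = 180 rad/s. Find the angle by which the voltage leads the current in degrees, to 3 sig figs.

X_C = 1/(ωC) = 5560 Ω
Parallel: admittances add. Y = 1/R + jωC
Y = (0.000141 + j0.000180) S
|Y| = 0.000229 S → |Z| = 1/|Y| = 4370 Ω, ∠Z = −∠Y = -51.9°

-51.9°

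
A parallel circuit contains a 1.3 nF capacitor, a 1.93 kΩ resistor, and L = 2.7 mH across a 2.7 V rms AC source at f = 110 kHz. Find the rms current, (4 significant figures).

1.708 mA

ω = 2πf = 691200 rad/s
X_L = ωL = 1866 Ω
X_C = 1/(ωC) = 1113 Ω
Parallel: admittances add. Y = 1/R + 1/(jωL) + jωC
Y = (0.0005181 + j0.0003626) S
|Y| = 0.0006324 S → |Z| = 1/|Y| = 1581 Ω, ∠Z = −∠Y = -34.99°
I = V/|Z| = 2.7/1581 = 1.708 mA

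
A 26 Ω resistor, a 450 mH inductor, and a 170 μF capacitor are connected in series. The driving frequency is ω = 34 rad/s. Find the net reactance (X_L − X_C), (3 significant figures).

X_L = ωL = 15.3 Ω
X_C = 1/(ωC) = 173 Ω
X = 15.3 − 173 = -158 Ω

-158 Ω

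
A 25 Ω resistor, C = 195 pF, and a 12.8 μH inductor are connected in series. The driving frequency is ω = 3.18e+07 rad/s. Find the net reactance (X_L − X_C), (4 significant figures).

245.8 Ω

X_L = ωL = 407.0 Ω
X_C = 1/(ωC) = 161.3 Ω
X = 407.0 − 161.3 = 245.8 Ω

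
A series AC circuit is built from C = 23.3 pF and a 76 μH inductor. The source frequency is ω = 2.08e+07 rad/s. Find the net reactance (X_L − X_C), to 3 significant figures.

X_L = ωL = 1580 Ω
X_C = 1/(ωC) = 2060 Ω
X = 1580 − 2060 = -483 Ω

-483 Ω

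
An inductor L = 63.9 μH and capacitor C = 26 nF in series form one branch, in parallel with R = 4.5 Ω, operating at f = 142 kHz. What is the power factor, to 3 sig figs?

0.951

ω = 2πf = 892200 rad/s
X_L = ωL = 57.0 Ω
X_C = 1/(ωC) = 43.1 Ω
Branch 1: Z₁ = R = 4.50 Ω
Branch 2 (series LC): Z₂ = j(X_L − X_C) = j13.9 Ω
Parallel: Z = Z₁Z₂/(Z₁+Z₂), |Z| = 4.28 Ω, ∠Z = 17.9°
cos φ = cos(17.9°) = 0.951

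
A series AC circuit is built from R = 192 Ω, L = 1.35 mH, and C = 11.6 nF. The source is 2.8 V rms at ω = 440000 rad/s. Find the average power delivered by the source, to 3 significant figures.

X_L = ωL = 594 Ω
X_C = 1/(ωC) = 196 Ω
Net reactance X = X_L − X_C = 398 Ω
Z = 192 + j398 Ω
|Z| = √(192² + 398²) = 442 Ω
∠Z = arctan(398/192) = 64.3°
I = V/|Z| = 6.34 mA
P = VI cos φ = 2.8 × 0.00634 × cos(64.3°) = 7.71 mW

7.71 mW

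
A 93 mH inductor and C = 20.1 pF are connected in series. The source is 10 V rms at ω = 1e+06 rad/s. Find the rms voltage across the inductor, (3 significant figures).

X_L = ωL = 93000 Ω
X_C = 1/(ωC) = 49800 Ω
Net reactance X = X_L − X_C = 43200 Ω
Z = j43200 Ω
|Z| = √(0² + 43200²) = 43200 Ω
I = V/|Z| = 231 μA
V_L = I·|Z_L| = 0.000231 × 93000 = 21.5 V

21.5 V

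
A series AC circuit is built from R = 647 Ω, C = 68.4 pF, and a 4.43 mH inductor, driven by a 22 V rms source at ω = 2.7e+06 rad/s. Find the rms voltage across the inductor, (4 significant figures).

X_L = ωL = 11960 Ω
X_C = 1/(ωC) = 5415 Ω
Net reactance X = X_L − X_C = 6546 Ω
Z = 647.0 + j6546 Ω
|Z| = √(647.0² + 6546²) = 6578 Ω
I = V/|Z| = 3.344 mA
V_L = I·|Z_L| = 0.003344 × 11960 = 40.00 V

40.00 V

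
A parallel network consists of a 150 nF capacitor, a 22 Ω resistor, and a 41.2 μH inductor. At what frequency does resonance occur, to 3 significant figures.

ω₀ = 1/√(LC) = 1/√(4.12e-05 × 1.5e-07) = 402300 rad/s
f₀ = ω₀/(2π) = 64.0 kHz

64.0 kHz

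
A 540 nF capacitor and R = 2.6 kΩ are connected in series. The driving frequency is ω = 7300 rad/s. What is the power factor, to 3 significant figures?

X_C = 1/(ωC) = 254 Ω
Z = 2600 − j254 Ω
|Z| = √(2600² + 254²) = 2610 Ω
∠Z = arctan(-254/2600) = -5.57°
cos φ = cos(-5.57°) = 0.995

0.995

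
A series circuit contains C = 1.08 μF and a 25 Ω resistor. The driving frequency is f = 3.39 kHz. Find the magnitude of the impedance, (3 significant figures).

ω = 2πf = 21300 rad/s
X_C = 1/(ωC) = 43.5 Ω
Z = 25.0 − j43.5 Ω
|Z| = √(25.0² + 43.5²) = 50.1 Ω

50.1 Ω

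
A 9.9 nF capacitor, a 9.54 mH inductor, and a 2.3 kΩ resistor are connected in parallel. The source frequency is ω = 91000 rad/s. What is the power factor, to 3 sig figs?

0.866

X_L = ωL = 868 Ω
X_C = 1/(ωC) = 1110 Ω
Parallel: admittances add. Y = 1/R + 1/(jωL) + jωC
Y = (0.000435 − j0.000251) S
|Y| = 0.000502 S → |Z| = 1/|Y| = 1990 Ω, ∠Z = −∠Y = 30.0°
cos φ = cos(30.0°) = 0.866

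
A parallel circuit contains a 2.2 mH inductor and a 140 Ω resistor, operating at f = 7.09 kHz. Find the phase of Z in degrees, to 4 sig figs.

55.01°

ω = 2πf = 44550 rad/s
X_L = ωL = 98.01 Ω
Parallel: admittances add. Y = 1/R + 1/(jωL)
Y = (0.007143 − j0.01020) S
|Y| = 0.01246 S → |Z| = 1/|Y| = 80.29 Ω, ∠Z = −∠Y = 55.01°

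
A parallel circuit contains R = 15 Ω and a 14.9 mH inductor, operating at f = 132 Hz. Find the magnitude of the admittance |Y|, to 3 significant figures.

105 mS

ω = 2πf = 829.4 rad/s
X_L = ωL = 12.4 Ω
Parallel: admittances add. Y = 1/R + 1/(jωL)
Y = (0.0667 − j0.0809) S
|Y| = 0.105 S → |Z| = 1/|Y| = 9.54 Ω, ∠Z = −∠Y = 50.5°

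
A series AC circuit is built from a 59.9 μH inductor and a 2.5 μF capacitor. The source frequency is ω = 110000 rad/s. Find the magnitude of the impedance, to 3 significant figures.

2.95 Ω

X_L = ωL = 6.59 Ω
X_C = 1/(ωC) = 3.64 Ω
Net reactance X = X_L − X_C = 2.95 Ω
Z = j2.95 Ω
|Z| = √(0² + 2.95²) = 2.95 Ω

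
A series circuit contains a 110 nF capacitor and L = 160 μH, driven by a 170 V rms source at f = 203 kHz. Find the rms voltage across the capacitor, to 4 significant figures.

ω = 2πf = 1.275e+06 rad/s
X_L = ωL = 204.1 Ω
X_C = 1/(ωC) = 7.127 Ω
Net reactance X = X_L − X_C = 197.0 Ω
Z = j197.0 Ω
|Z| = √(0² + 197.0²) = 197.0 Ω
I = V/|Z| = 863.2 mA
V_C = I·|Z_C| = 0.8632 × 7.127 = 6.152 V

6.152 V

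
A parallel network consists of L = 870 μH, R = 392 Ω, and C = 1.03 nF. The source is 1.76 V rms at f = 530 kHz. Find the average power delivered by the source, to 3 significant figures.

7.90 mW

ω = 2πf = 3.33e+06 rad/s
X_L = ωL = 2900 Ω
X_C = 1/(ωC) = 292 Ω
Parallel: admittances add. Y = 1/R + 1/(jωL) + jωC
Y = (0.00255 + j0.00308) S
|Y| = 0.00400 S → |Z| = 1/|Y| = 250 Ω, ∠Z = −∠Y = -50.4°
I = V/|Z| = 7.05 mA
P = VI cos φ = 1.76 × 0.00705 × cos(-50.4°) = 7.90 mW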